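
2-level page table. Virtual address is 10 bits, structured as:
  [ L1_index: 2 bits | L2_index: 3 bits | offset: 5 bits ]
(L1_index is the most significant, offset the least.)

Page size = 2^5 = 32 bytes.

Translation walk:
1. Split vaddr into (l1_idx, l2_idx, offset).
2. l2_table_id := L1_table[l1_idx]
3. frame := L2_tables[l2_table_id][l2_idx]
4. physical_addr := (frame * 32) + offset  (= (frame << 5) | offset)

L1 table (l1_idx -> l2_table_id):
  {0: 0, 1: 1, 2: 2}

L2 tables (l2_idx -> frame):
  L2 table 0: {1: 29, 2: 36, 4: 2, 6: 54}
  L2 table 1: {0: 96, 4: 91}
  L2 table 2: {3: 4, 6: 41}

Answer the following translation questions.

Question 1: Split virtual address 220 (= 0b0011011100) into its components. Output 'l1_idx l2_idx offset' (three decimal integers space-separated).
Answer: 0 6 28

Derivation:
vaddr = 220 = 0b0011011100
  top 2 bits -> l1_idx = 0
  next 3 bits -> l2_idx = 6
  bottom 5 bits -> offset = 28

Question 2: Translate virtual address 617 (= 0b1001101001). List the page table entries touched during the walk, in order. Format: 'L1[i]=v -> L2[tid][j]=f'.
Answer: L1[2]=2 -> L2[2][3]=4

Derivation:
vaddr = 617 = 0b1001101001
Split: l1_idx=2, l2_idx=3, offset=9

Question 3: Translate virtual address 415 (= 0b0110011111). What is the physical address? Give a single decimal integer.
Answer: 2943

Derivation:
vaddr = 415 = 0b0110011111
Split: l1_idx=1, l2_idx=4, offset=31
L1[1] = 1
L2[1][4] = 91
paddr = 91 * 32 + 31 = 2943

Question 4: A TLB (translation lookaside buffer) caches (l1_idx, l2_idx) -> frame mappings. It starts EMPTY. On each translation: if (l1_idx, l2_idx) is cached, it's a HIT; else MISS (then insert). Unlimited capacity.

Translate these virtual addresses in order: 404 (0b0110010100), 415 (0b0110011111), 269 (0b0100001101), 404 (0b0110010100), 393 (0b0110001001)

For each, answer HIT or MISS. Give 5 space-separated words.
vaddr=404: (1,4) not in TLB -> MISS, insert
vaddr=415: (1,4) in TLB -> HIT
vaddr=269: (1,0) not in TLB -> MISS, insert
vaddr=404: (1,4) in TLB -> HIT
vaddr=393: (1,4) in TLB -> HIT

Answer: MISS HIT MISS HIT HIT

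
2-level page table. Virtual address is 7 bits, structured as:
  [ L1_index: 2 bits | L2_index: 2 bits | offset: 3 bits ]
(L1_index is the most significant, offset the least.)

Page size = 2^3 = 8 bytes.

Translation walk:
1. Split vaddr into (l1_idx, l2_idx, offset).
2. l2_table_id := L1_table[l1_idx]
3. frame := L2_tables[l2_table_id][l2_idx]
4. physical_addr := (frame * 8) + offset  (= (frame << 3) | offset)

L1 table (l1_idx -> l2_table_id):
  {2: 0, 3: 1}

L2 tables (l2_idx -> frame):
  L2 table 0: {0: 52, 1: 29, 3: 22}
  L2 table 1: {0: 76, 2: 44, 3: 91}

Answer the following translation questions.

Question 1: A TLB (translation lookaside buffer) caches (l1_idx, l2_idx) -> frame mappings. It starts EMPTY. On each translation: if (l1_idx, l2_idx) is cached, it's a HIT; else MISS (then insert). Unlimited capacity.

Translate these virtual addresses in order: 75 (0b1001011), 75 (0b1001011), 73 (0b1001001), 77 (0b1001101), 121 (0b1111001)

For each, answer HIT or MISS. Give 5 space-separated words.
Answer: MISS HIT HIT HIT MISS

Derivation:
vaddr=75: (2,1) not in TLB -> MISS, insert
vaddr=75: (2,1) in TLB -> HIT
vaddr=73: (2,1) in TLB -> HIT
vaddr=77: (2,1) in TLB -> HIT
vaddr=121: (3,3) not in TLB -> MISS, insert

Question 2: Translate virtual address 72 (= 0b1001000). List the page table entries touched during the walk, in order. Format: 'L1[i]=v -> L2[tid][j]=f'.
Answer: L1[2]=0 -> L2[0][1]=29

Derivation:
vaddr = 72 = 0b1001000
Split: l1_idx=2, l2_idx=1, offset=0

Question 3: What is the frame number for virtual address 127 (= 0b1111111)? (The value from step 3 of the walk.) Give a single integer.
Answer: 91

Derivation:
vaddr = 127: l1_idx=3, l2_idx=3
L1[3] = 1; L2[1][3] = 91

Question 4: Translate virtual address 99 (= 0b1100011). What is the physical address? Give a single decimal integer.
Answer: 611

Derivation:
vaddr = 99 = 0b1100011
Split: l1_idx=3, l2_idx=0, offset=3
L1[3] = 1
L2[1][0] = 76
paddr = 76 * 8 + 3 = 611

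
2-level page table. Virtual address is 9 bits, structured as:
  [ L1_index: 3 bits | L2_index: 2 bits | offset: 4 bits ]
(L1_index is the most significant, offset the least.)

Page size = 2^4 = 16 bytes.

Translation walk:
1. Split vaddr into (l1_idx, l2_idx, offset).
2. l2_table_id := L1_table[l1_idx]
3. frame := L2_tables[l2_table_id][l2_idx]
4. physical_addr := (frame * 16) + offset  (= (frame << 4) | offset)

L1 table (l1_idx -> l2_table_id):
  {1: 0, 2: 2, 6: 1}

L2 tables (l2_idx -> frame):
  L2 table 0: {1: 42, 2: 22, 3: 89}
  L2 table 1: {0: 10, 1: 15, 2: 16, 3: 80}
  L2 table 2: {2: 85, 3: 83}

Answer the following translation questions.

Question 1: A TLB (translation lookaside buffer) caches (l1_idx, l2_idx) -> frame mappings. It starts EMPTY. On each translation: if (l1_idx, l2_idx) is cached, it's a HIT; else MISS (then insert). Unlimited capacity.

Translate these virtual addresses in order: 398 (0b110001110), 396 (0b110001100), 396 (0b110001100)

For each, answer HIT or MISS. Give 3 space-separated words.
vaddr=398: (6,0) not in TLB -> MISS, insert
vaddr=396: (6,0) in TLB -> HIT
vaddr=396: (6,0) in TLB -> HIT

Answer: MISS HIT HIT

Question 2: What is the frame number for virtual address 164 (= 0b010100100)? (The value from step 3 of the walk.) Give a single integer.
vaddr = 164: l1_idx=2, l2_idx=2
L1[2] = 2; L2[2][2] = 85

Answer: 85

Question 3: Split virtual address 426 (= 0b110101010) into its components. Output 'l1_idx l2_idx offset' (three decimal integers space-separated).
vaddr = 426 = 0b110101010
  top 3 bits -> l1_idx = 6
  next 2 bits -> l2_idx = 2
  bottom 4 bits -> offset = 10

Answer: 6 2 10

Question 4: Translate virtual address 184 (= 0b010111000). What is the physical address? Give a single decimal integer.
vaddr = 184 = 0b010111000
Split: l1_idx=2, l2_idx=3, offset=8
L1[2] = 2
L2[2][3] = 83
paddr = 83 * 16 + 8 = 1336

Answer: 1336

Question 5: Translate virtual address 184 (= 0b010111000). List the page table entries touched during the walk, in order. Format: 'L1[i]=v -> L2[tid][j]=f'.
vaddr = 184 = 0b010111000
Split: l1_idx=2, l2_idx=3, offset=8

Answer: L1[2]=2 -> L2[2][3]=83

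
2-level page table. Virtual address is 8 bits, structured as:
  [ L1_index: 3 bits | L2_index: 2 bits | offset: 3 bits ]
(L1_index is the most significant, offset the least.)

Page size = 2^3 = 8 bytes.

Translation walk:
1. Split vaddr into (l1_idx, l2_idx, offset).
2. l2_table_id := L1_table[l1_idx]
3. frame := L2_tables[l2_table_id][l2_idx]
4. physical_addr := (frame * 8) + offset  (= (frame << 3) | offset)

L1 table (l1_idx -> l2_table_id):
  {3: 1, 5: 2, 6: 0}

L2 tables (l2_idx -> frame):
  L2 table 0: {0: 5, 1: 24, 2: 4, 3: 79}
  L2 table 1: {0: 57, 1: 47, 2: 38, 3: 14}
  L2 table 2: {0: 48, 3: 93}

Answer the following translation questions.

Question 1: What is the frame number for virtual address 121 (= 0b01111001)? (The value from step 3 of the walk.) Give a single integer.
Answer: 14

Derivation:
vaddr = 121: l1_idx=3, l2_idx=3
L1[3] = 1; L2[1][3] = 14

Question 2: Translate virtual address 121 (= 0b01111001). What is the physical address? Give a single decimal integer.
vaddr = 121 = 0b01111001
Split: l1_idx=3, l2_idx=3, offset=1
L1[3] = 1
L2[1][3] = 14
paddr = 14 * 8 + 1 = 113

Answer: 113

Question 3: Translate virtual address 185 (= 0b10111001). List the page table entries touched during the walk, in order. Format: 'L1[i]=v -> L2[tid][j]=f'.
vaddr = 185 = 0b10111001
Split: l1_idx=5, l2_idx=3, offset=1

Answer: L1[5]=2 -> L2[2][3]=93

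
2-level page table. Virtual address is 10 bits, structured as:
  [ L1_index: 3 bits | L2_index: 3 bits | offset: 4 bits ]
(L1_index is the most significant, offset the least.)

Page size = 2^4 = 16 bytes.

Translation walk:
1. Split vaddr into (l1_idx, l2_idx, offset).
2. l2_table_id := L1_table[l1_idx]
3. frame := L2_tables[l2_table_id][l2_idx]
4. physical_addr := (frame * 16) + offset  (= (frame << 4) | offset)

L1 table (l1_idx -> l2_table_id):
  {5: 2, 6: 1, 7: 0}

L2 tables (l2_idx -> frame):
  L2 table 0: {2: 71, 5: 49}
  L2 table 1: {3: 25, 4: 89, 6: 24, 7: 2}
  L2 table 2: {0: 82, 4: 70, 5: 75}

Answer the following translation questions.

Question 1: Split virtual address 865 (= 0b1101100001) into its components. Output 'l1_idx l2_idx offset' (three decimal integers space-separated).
Answer: 6 6 1

Derivation:
vaddr = 865 = 0b1101100001
  top 3 bits -> l1_idx = 6
  next 3 bits -> l2_idx = 6
  bottom 4 bits -> offset = 1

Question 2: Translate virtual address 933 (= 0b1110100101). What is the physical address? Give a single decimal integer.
Answer: 1141

Derivation:
vaddr = 933 = 0b1110100101
Split: l1_idx=7, l2_idx=2, offset=5
L1[7] = 0
L2[0][2] = 71
paddr = 71 * 16 + 5 = 1141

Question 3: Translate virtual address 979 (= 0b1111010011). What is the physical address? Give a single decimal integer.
vaddr = 979 = 0b1111010011
Split: l1_idx=7, l2_idx=5, offset=3
L1[7] = 0
L2[0][5] = 49
paddr = 49 * 16 + 3 = 787

Answer: 787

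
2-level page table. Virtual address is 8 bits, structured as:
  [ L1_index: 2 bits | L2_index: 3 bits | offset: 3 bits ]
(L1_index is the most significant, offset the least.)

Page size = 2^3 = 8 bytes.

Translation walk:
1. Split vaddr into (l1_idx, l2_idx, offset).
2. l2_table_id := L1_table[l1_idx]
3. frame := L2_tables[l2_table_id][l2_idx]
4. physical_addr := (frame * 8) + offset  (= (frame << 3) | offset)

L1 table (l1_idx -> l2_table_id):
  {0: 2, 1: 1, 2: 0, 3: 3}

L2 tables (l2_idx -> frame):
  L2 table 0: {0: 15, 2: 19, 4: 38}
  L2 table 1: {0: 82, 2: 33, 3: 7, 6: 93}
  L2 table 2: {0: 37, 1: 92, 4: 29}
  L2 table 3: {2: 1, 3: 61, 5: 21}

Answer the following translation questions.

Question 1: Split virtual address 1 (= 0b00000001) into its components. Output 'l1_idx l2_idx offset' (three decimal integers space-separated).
vaddr = 1 = 0b00000001
  top 2 bits -> l1_idx = 0
  next 3 bits -> l2_idx = 0
  bottom 3 bits -> offset = 1

Answer: 0 0 1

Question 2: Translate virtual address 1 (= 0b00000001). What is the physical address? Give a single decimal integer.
vaddr = 1 = 0b00000001
Split: l1_idx=0, l2_idx=0, offset=1
L1[0] = 2
L2[2][0] = 37
paddr = 37 * 8 + 1 = 297

Answer: 297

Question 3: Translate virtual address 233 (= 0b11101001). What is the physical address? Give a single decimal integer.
vaddr = 233 = 0b11101001
Split: l1_idx=3, l2_idx=5, offset=1
L1[3] = 3
L2[3][5] = 21
paddr = 21 * 8 + 1 = 169

Answer: 169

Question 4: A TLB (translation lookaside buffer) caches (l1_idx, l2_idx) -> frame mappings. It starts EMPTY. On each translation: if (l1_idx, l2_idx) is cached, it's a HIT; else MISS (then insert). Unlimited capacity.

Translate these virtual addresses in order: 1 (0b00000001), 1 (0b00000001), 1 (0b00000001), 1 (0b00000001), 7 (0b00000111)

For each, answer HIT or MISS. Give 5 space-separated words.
vaddr=1: (0,0) not in TLB -> MISS, insert
vaddr=1: (0,0) in TLB -> HIT
vaddr=1: (0,0) in TLB -> HIT
vaddr=1: (0,0) in TLB -> HIT
vaddr=7: (0,0) in TLB -> HIT

Answer: MISS HIT HIT HIT HIT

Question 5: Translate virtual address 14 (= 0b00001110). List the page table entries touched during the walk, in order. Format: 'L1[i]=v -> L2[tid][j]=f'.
Answer: L1[0]=2 -> L2[2][1]=92

Derivation:
vaddr = 14 = 0b00001110
Split: l1_idx=0, l2_idx=1, offset=6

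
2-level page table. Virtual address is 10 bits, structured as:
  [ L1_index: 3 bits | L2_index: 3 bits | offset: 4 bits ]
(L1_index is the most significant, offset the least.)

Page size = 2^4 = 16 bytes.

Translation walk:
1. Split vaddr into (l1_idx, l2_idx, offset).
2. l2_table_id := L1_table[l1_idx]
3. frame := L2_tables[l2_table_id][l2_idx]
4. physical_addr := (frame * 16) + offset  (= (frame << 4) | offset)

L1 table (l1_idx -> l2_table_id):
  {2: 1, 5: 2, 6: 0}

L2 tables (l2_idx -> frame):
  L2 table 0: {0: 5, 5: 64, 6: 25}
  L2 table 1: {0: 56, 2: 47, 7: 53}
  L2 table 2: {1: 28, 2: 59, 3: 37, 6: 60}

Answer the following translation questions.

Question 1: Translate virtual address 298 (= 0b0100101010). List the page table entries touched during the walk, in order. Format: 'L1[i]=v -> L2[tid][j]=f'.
vaddr = 298 = 0b0100101010
Split: l1_idx=2, l2_idx=2, offset=10

Answer: L1[2]=1 -> L2[1][2]=47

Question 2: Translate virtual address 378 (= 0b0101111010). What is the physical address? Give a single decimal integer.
Answer: 858

Derivation:
vaddr = 378 = 0b0101111010
Split: l1_idx=2, l2_idx=7, offset=10
L1[2] = 1
L2[1][7] = 53
paddr = 53 * 16 + 10 = 858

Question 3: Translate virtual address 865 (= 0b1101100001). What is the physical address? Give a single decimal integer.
vaddr = 865 = 0b1101100001
Split: l1_idx=6, l2_idx=6, offset=1
L1[6] = 0
L2[0][6] = 25
paddr = 25 * 16 + 1 = 401

Answer: 401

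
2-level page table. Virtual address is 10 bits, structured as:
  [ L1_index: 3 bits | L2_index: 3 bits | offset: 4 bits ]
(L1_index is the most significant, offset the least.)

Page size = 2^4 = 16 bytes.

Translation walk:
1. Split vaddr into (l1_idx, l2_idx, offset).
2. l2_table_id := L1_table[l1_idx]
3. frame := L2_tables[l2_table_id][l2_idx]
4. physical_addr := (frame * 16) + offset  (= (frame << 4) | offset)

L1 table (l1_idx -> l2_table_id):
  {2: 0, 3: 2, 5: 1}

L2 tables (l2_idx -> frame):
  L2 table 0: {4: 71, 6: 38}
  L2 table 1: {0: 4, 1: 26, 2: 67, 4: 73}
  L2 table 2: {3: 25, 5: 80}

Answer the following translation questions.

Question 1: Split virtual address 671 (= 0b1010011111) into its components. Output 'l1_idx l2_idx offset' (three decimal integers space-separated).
Answer: 5 1 15

Derivation:
vaddr = 671 = 0b1010011111
  top 3 bits -> l1_idx = 5
  next 3 bits -> l2_idx = 1
  bottom 4 bits -> offset = 15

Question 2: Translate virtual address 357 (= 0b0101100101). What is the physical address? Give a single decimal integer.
Answer: 613

Derivation:
vaddr = 357 = 0b0101100101
Split: l1_idx=2, l2_idx=6, offset=5
L1[2] = 0
L2[0][6] = 38
paddr = 38 * 16 + 5 = 613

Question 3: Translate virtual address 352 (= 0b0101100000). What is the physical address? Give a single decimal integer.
vaddr = 352 = 0b0101100000
Split: l1_idx=2, l2_idx=6, offset=0
L1[2] = 0
L2[0][6] = 38
paddr = 38 * 16 + 0 = 608

Answer: 608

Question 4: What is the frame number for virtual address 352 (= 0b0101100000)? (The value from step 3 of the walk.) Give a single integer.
Answer: 38

Derivation:
vaddr = 352: l1_idx=2, l2_idx=6
L1[2] = 0; L2[0][6] = 38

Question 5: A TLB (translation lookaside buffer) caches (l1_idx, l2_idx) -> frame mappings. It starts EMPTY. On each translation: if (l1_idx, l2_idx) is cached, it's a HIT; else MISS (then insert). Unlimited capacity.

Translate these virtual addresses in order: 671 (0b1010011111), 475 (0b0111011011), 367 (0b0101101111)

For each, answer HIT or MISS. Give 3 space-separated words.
Answer: MISS MISS MISS

Derivation:
vaddr=671: (5,1) not in TLB -> MISS, insert
vaddr=475: (3,5) not in TLB -> MISS, insert
vaddr=367: (2,6) not in TLB -> MISS, insert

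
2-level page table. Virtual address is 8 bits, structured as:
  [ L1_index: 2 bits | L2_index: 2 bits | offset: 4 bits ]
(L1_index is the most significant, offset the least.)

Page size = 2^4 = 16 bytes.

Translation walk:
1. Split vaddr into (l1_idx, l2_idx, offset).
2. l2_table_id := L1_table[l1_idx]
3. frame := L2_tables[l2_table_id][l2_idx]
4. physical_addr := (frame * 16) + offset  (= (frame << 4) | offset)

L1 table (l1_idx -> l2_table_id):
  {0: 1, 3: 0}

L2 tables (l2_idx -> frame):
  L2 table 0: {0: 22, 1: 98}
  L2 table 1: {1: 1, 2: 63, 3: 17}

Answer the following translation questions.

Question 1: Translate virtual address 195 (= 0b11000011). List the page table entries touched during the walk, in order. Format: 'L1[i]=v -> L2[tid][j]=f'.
vaddr = 195 = 0b11000011
Split: l1_idx=3, l2_idx=0, offset=3

Answer: L1[3]=0 -> L2[0][0]=22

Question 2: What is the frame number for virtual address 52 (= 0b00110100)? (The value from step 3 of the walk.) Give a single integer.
vaddr = 52: l1_idx=0, l2_idx=3
L1[0] = 1; L2[1][3] = 17

Answer: 17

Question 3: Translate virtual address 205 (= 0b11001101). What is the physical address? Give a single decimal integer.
Answer: 365

Derivation:
vaddr = 205 = 0b11001101
Split: l1_idx=3, l2_idx=0, offset=13
L1[3] = 0
L2[0][0] = 22
paddr = 22 * 16 + 13 = 365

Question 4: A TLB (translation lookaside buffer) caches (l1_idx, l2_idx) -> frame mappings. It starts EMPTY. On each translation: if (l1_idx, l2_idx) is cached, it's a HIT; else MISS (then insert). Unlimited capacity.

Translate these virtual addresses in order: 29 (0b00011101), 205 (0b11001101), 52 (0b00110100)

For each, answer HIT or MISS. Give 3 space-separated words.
Answer: MISS MISS MISS

Derivation:
vaddr=29: (0,1) not in TLB -> MISS, insert
vaddr=205: (3,0) not in TLB -> MISS, insert
vaddr=52: (0,3) not in TLB -> MISS, insert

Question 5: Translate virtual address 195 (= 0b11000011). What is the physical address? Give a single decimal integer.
Answer: 355

Derivation:
vaddr = 195 = 0b11000011
Split: l1_idx=3, l2_idx=0, offset=3
L1[3] = 0
L2[0][0] = 22
paddr = 22 * 16 + 3 = 355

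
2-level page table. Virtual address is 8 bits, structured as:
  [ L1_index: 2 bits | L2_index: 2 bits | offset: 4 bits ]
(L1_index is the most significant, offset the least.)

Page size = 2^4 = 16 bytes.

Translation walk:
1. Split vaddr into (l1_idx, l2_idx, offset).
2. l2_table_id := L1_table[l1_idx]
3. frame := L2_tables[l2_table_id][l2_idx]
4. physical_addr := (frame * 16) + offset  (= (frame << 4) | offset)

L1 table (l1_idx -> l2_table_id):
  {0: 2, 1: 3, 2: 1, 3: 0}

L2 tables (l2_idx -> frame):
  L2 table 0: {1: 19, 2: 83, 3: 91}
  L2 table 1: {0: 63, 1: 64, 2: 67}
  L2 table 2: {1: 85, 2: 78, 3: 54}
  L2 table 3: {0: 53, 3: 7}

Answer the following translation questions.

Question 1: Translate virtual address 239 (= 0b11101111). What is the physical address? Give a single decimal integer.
Answer: 1343

Derivation:
vaddr = 239 = 0b11101111
Split: l1_idx=3, l2_idx=2, offset=15
L1[3] = 0
L2[0][2] = 83
paddr = 83 * 16 + 15 = 1343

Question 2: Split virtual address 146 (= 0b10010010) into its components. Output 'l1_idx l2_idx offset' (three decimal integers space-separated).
Answer: 2 1 2

Derivation:
vaddr = 146 = 0b10010010
  top 2 bits -> l1_idx = 2
  next 2 bits -> l2_idx = 1
  bottom 4 bits -> offset = 2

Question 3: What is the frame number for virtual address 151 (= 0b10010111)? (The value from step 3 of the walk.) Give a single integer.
vaddr = 151: l1_idx=2, l2_idx=1
L1[2] = 1; L2[1][1] = 64

Answer: 64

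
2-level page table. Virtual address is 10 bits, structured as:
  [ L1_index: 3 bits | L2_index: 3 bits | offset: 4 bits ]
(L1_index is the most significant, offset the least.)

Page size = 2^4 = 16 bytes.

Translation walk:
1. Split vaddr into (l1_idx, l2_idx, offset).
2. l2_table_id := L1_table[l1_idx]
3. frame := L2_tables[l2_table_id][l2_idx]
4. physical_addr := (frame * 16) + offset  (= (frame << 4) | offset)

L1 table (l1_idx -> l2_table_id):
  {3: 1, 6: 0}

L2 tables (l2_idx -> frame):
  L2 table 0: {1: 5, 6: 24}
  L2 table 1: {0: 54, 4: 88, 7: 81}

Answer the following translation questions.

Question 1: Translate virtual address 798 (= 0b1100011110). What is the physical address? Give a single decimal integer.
vaddr = 798 = 0b1100011110
Split: l1_idx=6, l2_idx=1, offset=14
L1[6] = 0
L2[0][1] = 5
paddr = 5 * 16 + 14 = 94

Answer: 94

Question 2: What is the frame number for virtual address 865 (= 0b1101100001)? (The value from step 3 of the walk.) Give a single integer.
Answer: 24

Derivation:
vaddr = 865: l1_idx=6, l2_idx=6
L1[6] = 0; L2[0][6] = 24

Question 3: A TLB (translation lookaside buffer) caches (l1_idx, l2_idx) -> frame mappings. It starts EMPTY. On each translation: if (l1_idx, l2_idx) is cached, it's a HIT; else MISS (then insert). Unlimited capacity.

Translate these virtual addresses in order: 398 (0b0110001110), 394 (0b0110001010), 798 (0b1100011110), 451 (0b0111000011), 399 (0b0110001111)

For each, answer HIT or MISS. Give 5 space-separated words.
Answer: MISS HIT MISS MISS HIT

Derivation:
vaddr=398: (3,0) not in TLB -> MISS, insert
vaddr=394: (3,0) in TLB -> HIT
vaddr=798: (6,1) not in TLB -> MISS, insert
vaddr=451: (3,4) not in TLB -> MISS, insert
vaddr=399: (3,0) in TLB -> HIT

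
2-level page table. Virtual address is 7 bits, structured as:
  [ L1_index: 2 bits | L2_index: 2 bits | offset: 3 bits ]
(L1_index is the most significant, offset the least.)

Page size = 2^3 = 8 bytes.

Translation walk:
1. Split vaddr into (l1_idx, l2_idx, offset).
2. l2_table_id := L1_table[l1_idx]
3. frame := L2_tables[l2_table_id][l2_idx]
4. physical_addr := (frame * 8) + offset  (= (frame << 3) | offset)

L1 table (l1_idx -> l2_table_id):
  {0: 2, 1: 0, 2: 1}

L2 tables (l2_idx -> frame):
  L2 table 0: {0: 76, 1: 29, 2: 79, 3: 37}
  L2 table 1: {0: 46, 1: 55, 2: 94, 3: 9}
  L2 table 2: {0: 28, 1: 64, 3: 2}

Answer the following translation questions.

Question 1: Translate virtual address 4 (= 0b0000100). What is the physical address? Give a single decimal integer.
Answer: 228

Derivation:
vaddr = 4 = 0b0000100
Split: l1_idx=0, l2_idx=0, offset=4
L1[0] = 2
L2[2][0] = 28
paddr = 28 * 8 + 4 = 228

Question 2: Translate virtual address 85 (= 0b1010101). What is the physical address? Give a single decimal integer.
vaddr = 85 = 0b1010101
Split: l1_idx=2, l2_idx=2, offset=5
L1[2] = 1
L2[1][2] = 94
paddr = 94 * 8 + 5 = 757

Answer: 757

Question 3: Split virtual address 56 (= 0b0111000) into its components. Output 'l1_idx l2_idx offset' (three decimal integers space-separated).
Answer: 1 3 0

Derivation:
vaddr = 56 = 0b0111000
  top 2 bits -> l1_idx = 1
  next 2 bits -> l2_idx = 3
  bottom 3 bits -> offset = 0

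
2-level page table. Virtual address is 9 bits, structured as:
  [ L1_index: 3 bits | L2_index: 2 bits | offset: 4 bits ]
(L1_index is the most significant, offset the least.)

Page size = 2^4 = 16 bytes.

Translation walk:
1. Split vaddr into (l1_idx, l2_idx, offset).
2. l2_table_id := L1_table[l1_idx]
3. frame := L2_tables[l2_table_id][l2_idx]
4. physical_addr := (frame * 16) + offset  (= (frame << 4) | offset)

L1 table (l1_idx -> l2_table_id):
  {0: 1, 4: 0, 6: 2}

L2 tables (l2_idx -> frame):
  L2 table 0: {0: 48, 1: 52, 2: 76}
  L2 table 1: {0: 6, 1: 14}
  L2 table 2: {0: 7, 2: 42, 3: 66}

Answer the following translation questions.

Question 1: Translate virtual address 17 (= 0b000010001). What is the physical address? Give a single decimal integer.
Answer: 225

Derivation:
vaddr = 17 = 0b000010001
Split: l1_idx=0, l2_idx=1, offset=1
L1[0] = 1
L2[1][1] = 14
paddr = 14 * 16 + 1 = 225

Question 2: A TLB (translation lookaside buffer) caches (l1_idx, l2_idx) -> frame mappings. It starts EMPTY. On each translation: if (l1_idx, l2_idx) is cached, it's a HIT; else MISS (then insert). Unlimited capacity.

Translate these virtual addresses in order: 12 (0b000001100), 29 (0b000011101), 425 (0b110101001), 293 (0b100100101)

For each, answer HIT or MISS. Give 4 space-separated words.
vaddr=12: (0,0) not in TLB -> MISS, insert
vaddr=29: (0,1) not in TLB -> MISS, insert
vaddr=425: (6,2) not in TLB -> MISS, insert
vaddr=293: (4,2) not in TLB -> MISS, insert

Answer: MISS MISS MISS MISS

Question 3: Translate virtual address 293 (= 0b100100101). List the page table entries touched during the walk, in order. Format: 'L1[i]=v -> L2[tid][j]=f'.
Answer: L1[4]=0 -> L2[0][2]=76

Derivation:
vaddr = 293 = 0b100100101
Split: l1_idx=4, l2_idx=2, offset=5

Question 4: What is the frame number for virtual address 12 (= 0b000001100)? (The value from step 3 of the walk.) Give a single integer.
Answer: 6

Derivation:
vaddr = 12: l1_idx=0, l2_idx=0
L1[0] = 1; L2[1][0] = 6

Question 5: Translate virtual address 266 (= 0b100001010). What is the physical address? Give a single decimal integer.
Answer: 778

Derivation:
vaddr = 266 = 0b100001010
Split: l1_idx=4, l2_idx=0, offset=10
L1[4] = 0
L2[0][0] = 48
paddr = 48 * 16 + 10 = 778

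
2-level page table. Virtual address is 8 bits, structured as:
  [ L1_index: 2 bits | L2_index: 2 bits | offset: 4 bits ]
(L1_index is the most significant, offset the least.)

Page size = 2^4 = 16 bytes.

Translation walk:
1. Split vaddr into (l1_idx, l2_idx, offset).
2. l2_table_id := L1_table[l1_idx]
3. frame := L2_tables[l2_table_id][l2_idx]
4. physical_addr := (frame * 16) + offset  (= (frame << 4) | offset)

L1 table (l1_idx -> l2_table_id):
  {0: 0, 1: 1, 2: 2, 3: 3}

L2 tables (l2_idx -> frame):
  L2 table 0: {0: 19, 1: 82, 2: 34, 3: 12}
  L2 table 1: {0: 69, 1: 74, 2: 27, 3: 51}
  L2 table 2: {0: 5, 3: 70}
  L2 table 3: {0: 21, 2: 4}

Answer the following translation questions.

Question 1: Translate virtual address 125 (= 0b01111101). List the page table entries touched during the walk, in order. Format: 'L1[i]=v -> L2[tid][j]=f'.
Answer: L1[1]=1 -> L2[1][3]=51

Derivation:
vaddr = 125 = 0b01111101
Split: l1_idx=1, l2_idx=3, offset=13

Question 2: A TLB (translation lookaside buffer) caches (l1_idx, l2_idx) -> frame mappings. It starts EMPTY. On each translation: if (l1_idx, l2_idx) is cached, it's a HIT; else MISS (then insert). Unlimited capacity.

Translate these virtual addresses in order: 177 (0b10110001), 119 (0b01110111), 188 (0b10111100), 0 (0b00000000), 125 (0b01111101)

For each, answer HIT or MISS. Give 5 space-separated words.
vaddr=177: (2,3) not in TLB -> MISS, insert
vaddr=119: (1,3) not in TLB -> MISS, insert
vaddr=188: (2,3) in TLB -> HIT
vaddr=0: (0,0) not in TLB -> MISS, insert
vaddr=125: (1,3) in TLB -> HIT

Answer: MISS MISS HIT MISS HIT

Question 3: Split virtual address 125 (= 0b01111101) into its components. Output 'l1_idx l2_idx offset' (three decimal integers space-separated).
vaddr = 125 = 0b01111101
  top 2 bits -> l1_idx = 1
  next 2 bits -> l2_idx = 3
  bottom 4 bits -> offset = 13

Answer: 1 3 13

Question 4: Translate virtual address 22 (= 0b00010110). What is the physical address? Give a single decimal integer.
vaddr = 22 = 0b00010110
Split: l1_idx=0, l2_idx=1, offset=6
L1[0] = 0
L2[0][1] = 82
paddr = 82 * 16 + 6 = 1318

Answer: 1318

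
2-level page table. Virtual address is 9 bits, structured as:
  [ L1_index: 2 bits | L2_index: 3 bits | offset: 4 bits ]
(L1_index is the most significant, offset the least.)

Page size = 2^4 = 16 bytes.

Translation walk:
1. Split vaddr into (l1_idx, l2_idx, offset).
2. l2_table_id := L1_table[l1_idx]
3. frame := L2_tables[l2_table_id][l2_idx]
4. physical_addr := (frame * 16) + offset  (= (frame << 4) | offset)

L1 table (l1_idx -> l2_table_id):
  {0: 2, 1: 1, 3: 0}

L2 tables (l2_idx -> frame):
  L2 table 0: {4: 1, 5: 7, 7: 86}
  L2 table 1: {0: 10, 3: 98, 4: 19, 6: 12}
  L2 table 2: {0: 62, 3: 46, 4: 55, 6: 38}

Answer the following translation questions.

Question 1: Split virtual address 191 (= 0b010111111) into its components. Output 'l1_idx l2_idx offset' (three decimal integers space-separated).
vaddr = 191 = 0b010111111
  top 2 bits -> l1_idx = 1
  next 3 bits -> l2_idx = 3
  bottom 4 bits -> offset = 15

Answer: 1 3 15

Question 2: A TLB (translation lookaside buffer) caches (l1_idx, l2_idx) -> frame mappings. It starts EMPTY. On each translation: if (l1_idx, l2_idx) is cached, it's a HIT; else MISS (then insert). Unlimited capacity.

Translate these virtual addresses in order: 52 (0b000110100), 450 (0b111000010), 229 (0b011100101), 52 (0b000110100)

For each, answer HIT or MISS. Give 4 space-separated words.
Answer: MISS MISS MISS HIT

Derivation:
vaddr=52: (0,3) not in TLB -> MISS, insert
vaddr=450: (3,4) not in TLB -> MISS, insert
vaddr=229: (1,6) not in TLB -> MISS, insert
vaddr=52: (0,3) in TLB -> HIT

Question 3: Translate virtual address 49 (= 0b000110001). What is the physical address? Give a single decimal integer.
Answer: 737

Derivation:
vaddr = 49 = 0b000110001
Split: l1_idx=0, l2_idx=3, offset=1
L1[0] = 2
L2[2][3] = 46
paddr = 46 * 16 + 1 = 737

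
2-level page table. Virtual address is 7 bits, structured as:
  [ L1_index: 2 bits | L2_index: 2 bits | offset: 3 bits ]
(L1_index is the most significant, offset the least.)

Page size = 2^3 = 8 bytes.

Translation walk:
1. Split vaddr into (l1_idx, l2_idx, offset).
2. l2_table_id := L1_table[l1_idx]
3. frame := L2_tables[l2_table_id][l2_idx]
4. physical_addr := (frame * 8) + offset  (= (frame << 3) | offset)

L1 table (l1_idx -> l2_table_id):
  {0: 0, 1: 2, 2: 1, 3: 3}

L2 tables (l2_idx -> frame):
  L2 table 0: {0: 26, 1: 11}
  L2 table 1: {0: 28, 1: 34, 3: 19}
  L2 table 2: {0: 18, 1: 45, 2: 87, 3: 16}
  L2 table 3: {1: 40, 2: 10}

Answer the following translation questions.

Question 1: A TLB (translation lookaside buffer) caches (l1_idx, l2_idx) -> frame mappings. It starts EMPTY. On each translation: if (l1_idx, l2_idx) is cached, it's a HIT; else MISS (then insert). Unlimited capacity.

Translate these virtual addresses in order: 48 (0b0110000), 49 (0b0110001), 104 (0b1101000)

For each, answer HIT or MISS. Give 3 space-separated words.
Answer: MISS HIT MISS

Derivation:
vaddr=48: (1,2) not in TLB -> MISS, insert
vaddr=49: (1,2) in TLB -> HIT
vaddr=104: (3,1) not in TLB -> MISS, insert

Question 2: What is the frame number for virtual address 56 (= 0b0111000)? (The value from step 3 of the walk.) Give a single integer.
Answer: 16

Derivation:
vaddr = 56: l1_idx=1, l2_idx=3
L1[1] = 2; L2[2][3] = 16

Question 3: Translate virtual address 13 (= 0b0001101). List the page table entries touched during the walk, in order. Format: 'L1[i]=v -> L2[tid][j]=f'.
vaddr = 13 = 0b0001101
Split: l1_idx=0, l2_idx=1, offset=5

Answer: L1[0]=0 -> L2[0][1]=11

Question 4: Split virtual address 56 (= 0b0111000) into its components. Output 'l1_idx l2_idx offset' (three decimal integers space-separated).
Answer: 1 3 0

Derivation:
vaddr = 56 = 0b0111000
  top 2 bits -> l1_idx = 1
  next 2 bits -> l2_idx = 3
  bottom 3 bits -> offset = 0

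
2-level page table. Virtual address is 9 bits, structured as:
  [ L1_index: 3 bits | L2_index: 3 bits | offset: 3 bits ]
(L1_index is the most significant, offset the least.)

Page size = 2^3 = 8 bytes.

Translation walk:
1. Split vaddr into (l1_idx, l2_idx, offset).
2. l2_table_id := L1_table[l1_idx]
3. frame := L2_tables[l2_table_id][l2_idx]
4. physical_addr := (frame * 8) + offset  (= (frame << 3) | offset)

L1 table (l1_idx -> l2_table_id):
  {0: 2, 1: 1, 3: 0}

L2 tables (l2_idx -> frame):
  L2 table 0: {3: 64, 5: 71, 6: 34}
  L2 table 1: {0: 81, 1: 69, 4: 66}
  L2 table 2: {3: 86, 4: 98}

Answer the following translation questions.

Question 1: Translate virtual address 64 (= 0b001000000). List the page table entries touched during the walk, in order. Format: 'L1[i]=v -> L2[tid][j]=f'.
vaddr = 64 = 0b001000000
Split: l1_idx=1, l2_idx=0, offset=0

Answer: L1[1]=1 -> L2[1][0]=81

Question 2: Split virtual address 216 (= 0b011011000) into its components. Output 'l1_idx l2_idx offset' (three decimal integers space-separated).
vaddr = 216 = 0b011011000
  top 3 bits -> l1_idx = 3
  next 3 bits -> l2_idx = 3
  bottom 3 bits -> offset = 0

Answer: 3 3 0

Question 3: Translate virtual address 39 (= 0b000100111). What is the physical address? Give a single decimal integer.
Answer: 791

Derivation:
vaddr = 39 = 0b000100111
Split: l1_idx=0, l2_idx=4, offset=7
L1[0] = 2
L2[2][4] = 98
paddr = 98 * 8 + 7 = 791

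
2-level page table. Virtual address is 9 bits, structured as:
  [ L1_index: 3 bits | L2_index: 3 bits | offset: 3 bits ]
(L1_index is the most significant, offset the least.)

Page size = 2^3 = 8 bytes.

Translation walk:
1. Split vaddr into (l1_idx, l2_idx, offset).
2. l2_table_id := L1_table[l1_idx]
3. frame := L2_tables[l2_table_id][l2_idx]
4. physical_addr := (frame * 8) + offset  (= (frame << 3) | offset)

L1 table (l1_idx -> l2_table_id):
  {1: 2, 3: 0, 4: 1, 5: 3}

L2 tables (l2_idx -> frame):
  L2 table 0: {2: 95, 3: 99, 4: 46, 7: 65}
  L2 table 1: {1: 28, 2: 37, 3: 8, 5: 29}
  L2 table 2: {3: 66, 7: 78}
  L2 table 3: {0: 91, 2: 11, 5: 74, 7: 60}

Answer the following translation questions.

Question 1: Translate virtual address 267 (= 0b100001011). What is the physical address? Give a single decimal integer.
vaddr = 267 = 0b100001011
Split: l1_idx=4, l2_idx=1, offset=3
L1[4] = 1
L2[1][1] = 28
paddr = 28 * 8 + 3 = 227

Answer: 227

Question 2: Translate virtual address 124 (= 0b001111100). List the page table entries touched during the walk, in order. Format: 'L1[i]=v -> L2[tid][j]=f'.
vaddr = 124 = 0b001111100
Split: l1_idx=1, l2_idx=7, offset=4

Answer: L1[1]=2 -> L2[2][7]=78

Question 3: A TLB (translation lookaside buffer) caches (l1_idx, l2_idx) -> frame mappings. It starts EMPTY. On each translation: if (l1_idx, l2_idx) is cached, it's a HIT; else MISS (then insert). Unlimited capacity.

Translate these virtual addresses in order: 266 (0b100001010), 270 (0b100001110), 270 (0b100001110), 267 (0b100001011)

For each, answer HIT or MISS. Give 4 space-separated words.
Answer: MISS HIT HIT HIT

Derivation:
vaddr=266: (4,1) not in TLB -> MISS, insert
vaddr=270: (4,1) in TLB -> HIT
vaddr=270: (4,1) in TLB -> HIT
vaddr=267: (4,1) in TLB -> HIT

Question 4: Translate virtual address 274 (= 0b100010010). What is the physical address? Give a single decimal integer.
Answer: 298

Derivation:
vaddr = 274 = 0b100010010
Split: l1_idx=4, l2_idx=2, offset=2
L1[4] = 1
L2[1][2] = 37
paddr = 37 * 8 + 2 = 298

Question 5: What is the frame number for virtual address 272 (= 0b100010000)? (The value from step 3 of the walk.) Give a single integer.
Answer: 37

Derivation:
vaddr = 272: l1_idx=4, l2_idx=2
L1[4] = 1; L2[1][2] = 37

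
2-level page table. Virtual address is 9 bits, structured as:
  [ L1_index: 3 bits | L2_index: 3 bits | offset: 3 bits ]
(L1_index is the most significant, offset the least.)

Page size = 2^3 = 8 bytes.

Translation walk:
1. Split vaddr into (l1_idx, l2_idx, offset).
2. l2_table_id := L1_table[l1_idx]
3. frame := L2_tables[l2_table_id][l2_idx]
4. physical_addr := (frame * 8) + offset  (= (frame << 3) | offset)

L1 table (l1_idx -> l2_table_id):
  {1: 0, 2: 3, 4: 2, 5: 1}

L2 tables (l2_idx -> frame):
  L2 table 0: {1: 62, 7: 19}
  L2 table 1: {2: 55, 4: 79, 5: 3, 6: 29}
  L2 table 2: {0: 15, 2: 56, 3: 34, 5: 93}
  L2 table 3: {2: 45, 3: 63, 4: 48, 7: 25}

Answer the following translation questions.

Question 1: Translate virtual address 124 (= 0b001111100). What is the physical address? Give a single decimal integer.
Answer: 156

Derivation:
vaddr = 124 = 0b001111100
Split: l1_idx=1, l2_idx=7, offset=4
L1[1] = 0
L2[0][7] = 19
paddr = 19 * 8 + 4 = 156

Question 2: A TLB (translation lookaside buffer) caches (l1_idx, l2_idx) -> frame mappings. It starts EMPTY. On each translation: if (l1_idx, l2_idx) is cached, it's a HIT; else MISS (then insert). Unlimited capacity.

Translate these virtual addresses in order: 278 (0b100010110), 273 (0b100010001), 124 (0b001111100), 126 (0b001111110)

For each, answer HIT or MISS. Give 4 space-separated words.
vaddr=278: (4,2) not in TLB -> MISS, insert
vaddr=273: (4,2) in TLB -> HIT
vaddr=124: (1,7) not in TLB -> MISS, insert
vaddr=126: (1,7) in TLB -> HIT

Answer: MISS HIT MISS HIT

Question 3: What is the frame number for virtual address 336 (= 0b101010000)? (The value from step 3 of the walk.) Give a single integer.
vaddr = 336: l1_idx=5, l2_idx=2
L1[5] = 1; L2[1][2] = 55

Answer: 55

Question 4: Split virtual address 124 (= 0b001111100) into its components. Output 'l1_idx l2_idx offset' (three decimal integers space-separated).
vaddr = 124 = 0b001111100
  top 3 bits -> l1_idx = 1
  next 3 bits -> l2_idx = 7
  bottom 3 bits -> offset = 4

Answer: 1 7 4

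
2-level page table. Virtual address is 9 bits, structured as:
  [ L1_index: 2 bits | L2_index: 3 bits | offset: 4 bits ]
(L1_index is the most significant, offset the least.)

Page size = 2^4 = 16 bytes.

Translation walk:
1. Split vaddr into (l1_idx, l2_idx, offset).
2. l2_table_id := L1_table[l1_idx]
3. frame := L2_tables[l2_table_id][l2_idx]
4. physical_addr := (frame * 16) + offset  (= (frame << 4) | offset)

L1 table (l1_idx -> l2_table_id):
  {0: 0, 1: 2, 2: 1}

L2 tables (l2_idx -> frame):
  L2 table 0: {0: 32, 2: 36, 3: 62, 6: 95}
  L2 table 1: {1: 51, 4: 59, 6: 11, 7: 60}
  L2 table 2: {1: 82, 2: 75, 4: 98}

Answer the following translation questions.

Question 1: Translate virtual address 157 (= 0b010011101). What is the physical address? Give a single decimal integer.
Answer: 1325

Derivation:
vaddr = 157 = 0b010011101
Split: l1_idx=1, l2_idx=1, offset=13
L1[1] = 2
L2[2][1] = 82
paddr = 82 * 16 + 13 = 1325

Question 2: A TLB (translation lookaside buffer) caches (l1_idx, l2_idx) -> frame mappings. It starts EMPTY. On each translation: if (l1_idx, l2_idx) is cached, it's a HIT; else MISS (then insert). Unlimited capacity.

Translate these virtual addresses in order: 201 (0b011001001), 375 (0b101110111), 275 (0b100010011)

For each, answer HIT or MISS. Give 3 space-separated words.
vaddr=201: (1,4) not in TLB -> MISS, insert
vaddr=375: (2,7) not in TLB -> MISS, insert
vaddr=275: (2,1) not in TLB -> MISS, insert

Answer: MISS MISS MISS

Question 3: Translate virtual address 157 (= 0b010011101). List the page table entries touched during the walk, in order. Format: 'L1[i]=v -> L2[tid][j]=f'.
Answer: L1[1]=2 -> L2[2][1]=82

Derivation:
vaddr = 157 = 0b010011101
Split: l1_idx=1, l2_idx=1, offset=13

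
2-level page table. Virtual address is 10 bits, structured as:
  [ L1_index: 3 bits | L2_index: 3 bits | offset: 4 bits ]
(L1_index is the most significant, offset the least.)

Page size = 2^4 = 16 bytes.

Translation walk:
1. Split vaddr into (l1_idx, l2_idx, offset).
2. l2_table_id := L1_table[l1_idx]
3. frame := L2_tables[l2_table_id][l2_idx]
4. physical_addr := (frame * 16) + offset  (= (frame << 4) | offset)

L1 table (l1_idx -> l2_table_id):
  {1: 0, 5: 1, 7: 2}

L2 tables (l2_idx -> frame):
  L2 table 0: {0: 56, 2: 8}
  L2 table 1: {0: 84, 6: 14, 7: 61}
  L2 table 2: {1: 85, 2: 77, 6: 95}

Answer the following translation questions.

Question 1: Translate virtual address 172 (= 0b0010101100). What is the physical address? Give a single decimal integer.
Answer: 140

Derivation:
vaddr = 172 = 0b0010101100
Split: l1_idx=1, l2_idx=2, offset=12
L1[1] = 0
L2[0][2] = 8
paddr = 8 * 16 + 12 = 140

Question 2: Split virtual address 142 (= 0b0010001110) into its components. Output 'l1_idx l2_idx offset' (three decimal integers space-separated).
vaddr = 142 = 0b0010001110
  top 3 bits -> l1_idx = 1
  next 3 bits -> l2_idx = 0
  bottom 4 bits -> offset = 14

Answer: 1 0 14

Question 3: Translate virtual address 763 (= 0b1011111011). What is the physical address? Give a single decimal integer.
Answer: 987

Derivation:
vaddr = 763 = 0b1011111011
Split: l1_idx=5, l2_idx=7, offset=11
L1[5] = 1
L2[1][7] = 61
paddr = 61 * 16 + 11 = 987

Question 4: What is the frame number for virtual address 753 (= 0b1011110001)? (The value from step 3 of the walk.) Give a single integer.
Answer: 61

Derivation:
vaddr = 753: l1_idx=5, l2_idx=7
L1[5] = 1; L2[1][7] = 61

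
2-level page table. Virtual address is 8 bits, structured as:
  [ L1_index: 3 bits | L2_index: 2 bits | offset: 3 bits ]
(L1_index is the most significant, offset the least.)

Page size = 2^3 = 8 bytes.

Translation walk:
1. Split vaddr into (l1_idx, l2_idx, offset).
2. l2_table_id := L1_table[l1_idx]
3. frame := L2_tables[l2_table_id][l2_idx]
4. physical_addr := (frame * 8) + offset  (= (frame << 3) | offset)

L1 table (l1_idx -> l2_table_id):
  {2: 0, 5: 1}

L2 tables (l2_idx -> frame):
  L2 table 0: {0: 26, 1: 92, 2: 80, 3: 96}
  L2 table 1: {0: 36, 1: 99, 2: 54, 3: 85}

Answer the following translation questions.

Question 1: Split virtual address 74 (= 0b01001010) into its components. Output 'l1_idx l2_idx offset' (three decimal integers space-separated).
vaddr = 74 = 0b01001010
  top 3 bits -> l1_idx = 2
  next 2 bits -> l2_idx = 1
  bottom 3 bits -> offset = 2

Answer: 2 1 2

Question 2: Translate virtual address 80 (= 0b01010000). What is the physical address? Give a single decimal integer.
vaddr = 80 = 0b01010000
Split: l1_idx=2, l2_idx=2, offset=0
L1[2] = 0
L2[0][2] = 80
paddr = 80 * 8 + 0 = 640

Answer: 640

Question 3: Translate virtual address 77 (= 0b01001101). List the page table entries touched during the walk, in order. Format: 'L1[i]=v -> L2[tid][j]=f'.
vaddr = 77 = 0b01001101
Split: l1_idx=2, l2_idx=1, offset=5

Answer: L1[2]=0 -> L2[0][1]=92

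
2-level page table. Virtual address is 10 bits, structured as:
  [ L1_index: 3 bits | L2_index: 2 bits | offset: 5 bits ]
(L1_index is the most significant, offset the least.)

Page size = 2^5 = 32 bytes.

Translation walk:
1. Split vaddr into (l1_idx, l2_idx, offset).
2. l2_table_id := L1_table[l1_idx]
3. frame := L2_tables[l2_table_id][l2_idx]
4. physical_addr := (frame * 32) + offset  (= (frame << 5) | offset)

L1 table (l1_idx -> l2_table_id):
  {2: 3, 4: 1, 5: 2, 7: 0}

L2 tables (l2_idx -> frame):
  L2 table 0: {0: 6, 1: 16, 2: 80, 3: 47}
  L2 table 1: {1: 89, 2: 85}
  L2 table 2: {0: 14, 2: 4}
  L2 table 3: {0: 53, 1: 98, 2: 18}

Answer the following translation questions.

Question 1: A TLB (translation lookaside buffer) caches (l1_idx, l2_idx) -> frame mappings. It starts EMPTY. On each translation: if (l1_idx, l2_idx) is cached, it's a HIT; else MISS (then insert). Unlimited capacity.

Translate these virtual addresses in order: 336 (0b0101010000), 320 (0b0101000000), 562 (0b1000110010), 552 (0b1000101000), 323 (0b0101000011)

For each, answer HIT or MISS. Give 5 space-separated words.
Answer: MISS HIT MISS HIT HIT

Derivation:
vaddr=336: (2,2) not in TLB -> MISS, insert
vaddr=320: (2,2) in TLB -> HIT
vaddr=562: (4,1) not in TLB -> MISS, insert
vaddr=552: (4,1) in TLB -> HIT
vaddr=323: (2,2) in TLB -> HIT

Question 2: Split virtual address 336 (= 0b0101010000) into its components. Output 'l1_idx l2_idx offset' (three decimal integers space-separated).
vaddr = 336 = 0b0101010000
  top 3 bits -> l1_idx = 2
  next 2 bits -> l2_idx = 2
  bottom 5 bits -> offset = 16

Answer: 2 2 16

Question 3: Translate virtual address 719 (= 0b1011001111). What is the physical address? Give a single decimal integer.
Answer: 143

Derivation:
vaddr = 719 = 0b1011001111
Split: l1_idx=5, l2_idx=2, offset=15
L1[5] = 2
L2[2][2] = 4
paddr = 4 * 32 + 15 = 143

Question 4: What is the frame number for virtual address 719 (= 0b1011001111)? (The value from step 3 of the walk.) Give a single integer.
vaddr = 719: l1_idx=5, l2_idx=2
L1[5] = 2; L2[2][2] = 4

Answer: 4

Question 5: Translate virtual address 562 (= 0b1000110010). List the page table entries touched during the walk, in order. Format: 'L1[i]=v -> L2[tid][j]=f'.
Answer: L1[4]=1 -> L2[1][1]=89

Derivation:
vaddr = 562 = 0b1000110010
Split: l1_idx=4, l2_idx=1, offset=18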